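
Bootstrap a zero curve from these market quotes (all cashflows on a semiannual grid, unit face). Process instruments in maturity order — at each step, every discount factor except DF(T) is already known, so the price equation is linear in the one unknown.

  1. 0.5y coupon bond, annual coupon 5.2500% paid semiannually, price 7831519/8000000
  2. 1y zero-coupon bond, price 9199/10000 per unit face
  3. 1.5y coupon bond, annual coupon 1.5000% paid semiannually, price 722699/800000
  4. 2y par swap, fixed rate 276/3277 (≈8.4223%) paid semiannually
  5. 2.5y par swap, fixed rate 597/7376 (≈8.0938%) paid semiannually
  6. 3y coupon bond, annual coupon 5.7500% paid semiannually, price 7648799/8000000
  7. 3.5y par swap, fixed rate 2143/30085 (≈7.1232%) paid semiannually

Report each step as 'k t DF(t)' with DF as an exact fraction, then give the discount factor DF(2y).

1 1/2 9539/10000
2 1 9199/10000
3 3/2 8827/10000
4 2 4241/5000
5 5/2 8209/10000
6 3 8057/10000
7 7/2 7857/10000
DF(2y) = 4241/5000 ≈ 0.848200

step 1 [0.5y] bond c/2=21/800: DF=(7831519/8000000 − 21/800·(0))/(1+21/800) = 9539/10000 ≈ 0.953900
step 2 [1y] zero: DF = P = 9199/10000 ≈ 0.919900
step 3 [1.5y] bond c/2=3/400: DF=(722699/800000 − 3/400·(0.953900+0.919900))/(1+3/400) = 8827/10000 ≈ 0.882700
step 4 [2y] swap r/2=138/3277: DF=(1 − 138/3277·(0.953900+0.919900+0.882700))/(1+138/3277) = 4241/5000 ≈ 0.848200
step 5 [2.5y] swap r/2=597/14752: DF=(1 − 597/14752·(0.953900+0.919900+0.882700+0.848200))/(1+597/14752) = 8209/10000 ≈ 0.820900
step 6 [3y] bond c/2=23/800: DF=(7648799/8000000 − 23/800·(0.953900+0.919900+0.882700+0.848200+0.820900))/(1+23/800) = 8057/10000 ≈ 0.805700
step 7 [3.5y] swap r/2=2143/60170: DF=(1 − 2143/60170·(0.953900+0.919900+0.882700+0.848200+0.820900+0.805700))/(1+2143/60170) = 7857/10000 ≈ 0.785700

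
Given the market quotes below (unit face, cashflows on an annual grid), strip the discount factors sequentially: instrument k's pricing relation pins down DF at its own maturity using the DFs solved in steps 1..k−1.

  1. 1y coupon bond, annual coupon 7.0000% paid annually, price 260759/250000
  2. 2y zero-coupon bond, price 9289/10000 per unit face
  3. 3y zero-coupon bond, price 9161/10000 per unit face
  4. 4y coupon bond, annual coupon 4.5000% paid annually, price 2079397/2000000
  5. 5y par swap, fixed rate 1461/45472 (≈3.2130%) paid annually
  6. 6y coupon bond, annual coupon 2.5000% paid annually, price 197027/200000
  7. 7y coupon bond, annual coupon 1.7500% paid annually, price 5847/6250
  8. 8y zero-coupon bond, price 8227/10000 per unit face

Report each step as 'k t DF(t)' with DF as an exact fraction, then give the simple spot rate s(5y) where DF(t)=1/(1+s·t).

1 1 2437/2500
2 2 9289/10000
3 3 9161/10000
4 4 1747/2000
5 5 8539/10000
6 6 4251/5000
7 7 4133/5000
8 8 8227/10000
s(5y) = (1/(8539/10000) − 1)/(5) = 1461/42695 ≈ 3.4219%

step 1 [1y] bond c/1=7/100: DF=(260759/250000 − 7/100·(0))/(1+7/100) = 2437/2500 ≈ 0.974800
step 2 [2y] zero: DF = P = 9289/10000 ≈ 0.928900
step 3 [3y] zero: DF = P = 9161/10000 ≈ 0.916100
step 4 [4y] bond c/1=9/200: DF=(2079397/2000000 − 9/200·(0.974800+0.928900+0.916100))/(1+9/200) = 1747/2000 ≈ 0.873500
step 5 [5y] swap r/1=1461/45472: DF=(1 − 1461/45472·(0.974800+0.928900+0.916100+0.873500))/(1+1461/45472) = 8539/10000 ≈ 0.853900
step 6 [6y] bond c/1=1/40: DF=(197027/200000 − 1/40·(0.974800+0.928900+0.916100+0.873500+0.853900))/(1+1/40) = 4251/5000 ≈ 0.850200
step 7 [7y] bond c/1=7/400: DF=(5847/6250 − 7/400·(0.974800+0.928900+0.916100+0.873500+0.853900+0.850200))/(1+7/400) = 4133/5000 ≈ 0.826600
step 8 [8y] zero: DF = P = 8227/10000 ≈ 0.822700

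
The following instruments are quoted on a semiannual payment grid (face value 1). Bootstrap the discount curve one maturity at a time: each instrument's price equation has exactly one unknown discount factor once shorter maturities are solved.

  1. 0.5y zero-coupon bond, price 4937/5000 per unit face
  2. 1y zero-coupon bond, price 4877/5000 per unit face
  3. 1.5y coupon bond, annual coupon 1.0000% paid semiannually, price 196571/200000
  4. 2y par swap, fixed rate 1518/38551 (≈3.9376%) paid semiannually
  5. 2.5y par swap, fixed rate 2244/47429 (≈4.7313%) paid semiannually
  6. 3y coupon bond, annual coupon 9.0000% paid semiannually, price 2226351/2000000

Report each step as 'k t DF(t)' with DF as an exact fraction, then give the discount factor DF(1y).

1 1/2 4937/5000
2 1 4877/5000
3 3/2 4841/5000
4 2 9241/10000
5 5/2 4439/5000
6 3 861/1000
DF(1y) = 4877/5000 ≈ 0.975400

step 1 [0.5y] zero: DF = P = 4937/5000 ≈ 0.987400
step 2 [1y] zero: DF = P = 4877/5000 ≈ 0.975400
step 3 [1.5y] bond c/2=1/200: DF=(196571/200000 − 1/200·(0.987400+0.975400))/(1+1/200) = 4841/5000 ≈ 0.968200
step 4 [2y] swap r/2=759/38551: DF=(1 − 759/38551·(0.987400+0.975400+0.968200))/(1+759/38551) = 9241/10000 ≈ 0.924100
step 5 [2.5y] swap r/2=1122/47429: DF=(1 − 1122/47429·(0.987400+0.975400+0.968200+0.924100))/(1+1122/47429) = 4439/5000 ≈ 0.887800
step 6 [3y] bond c/2=9/200: DF=(2226351/2000000 − 9/200·(0.987400+0.975400+0.968200+0.924100+0.887800))/(1+9/200) = 861/1000 ≈ 0.861000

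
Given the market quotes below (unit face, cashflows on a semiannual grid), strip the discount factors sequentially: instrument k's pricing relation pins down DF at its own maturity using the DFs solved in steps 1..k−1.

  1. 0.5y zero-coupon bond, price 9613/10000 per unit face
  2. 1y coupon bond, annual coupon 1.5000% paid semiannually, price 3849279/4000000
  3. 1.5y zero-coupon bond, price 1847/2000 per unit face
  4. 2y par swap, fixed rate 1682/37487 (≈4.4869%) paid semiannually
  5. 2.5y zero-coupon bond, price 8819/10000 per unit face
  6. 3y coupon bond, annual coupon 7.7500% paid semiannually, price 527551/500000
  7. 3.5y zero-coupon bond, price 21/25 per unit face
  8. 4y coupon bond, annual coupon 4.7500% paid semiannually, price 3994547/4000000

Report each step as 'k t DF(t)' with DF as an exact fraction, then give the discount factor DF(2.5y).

1 1/2 9613/10000
2 1 237/250
3 3/2 1847/2000
4 2 9159/10000
5 5/2 8819/10000
6 3 843/1000
7 7/2 21/25
8 4 829/1000
DF(2.5y) = 8819/10000 ≈ 0.881900

step 1 [0.5y] zero: DF = P = 9613/10000 ≈ 0.961300
step 2 [1y] bond c/2=3/400: DF=(3849279/4000000 − 3/400·(0.961300))/(1+3/400) = 237/250 ≈ 0.948000
step 3 [1.5y] zero: DF = P = 1847/2000 ≈ 0.923500
step 4 [2y] swap r/2=841/37487: DF=(1 − 841/37487·(0.961300+0.948000+0.923500))/(1+841/37487) = 9159/10000 ≈ 0.915900
step 5 [2.5y] zero: DF = P = 8819/10000 ≈ 0.881900
step 6 [3y] bond c/2=31/800: DF=(527551/500000 − 31/800·(0.961300+0.948000+0.923500+0.915900+0.881900))/(1+31/800) = 843/1000 ≈ 0.843000
step 7 [3.5y] zero: DF = P = 21/25 ≈ 0.840000
step 8 [4y] bond c/2=19/800: DF=(3994547/4000000 − 19/800·(0.961300+0.948000+0.923500+0.915900+0.881900+0.843000+0.840000))/(1+19/800) = 829/1000 ≈ 0.829000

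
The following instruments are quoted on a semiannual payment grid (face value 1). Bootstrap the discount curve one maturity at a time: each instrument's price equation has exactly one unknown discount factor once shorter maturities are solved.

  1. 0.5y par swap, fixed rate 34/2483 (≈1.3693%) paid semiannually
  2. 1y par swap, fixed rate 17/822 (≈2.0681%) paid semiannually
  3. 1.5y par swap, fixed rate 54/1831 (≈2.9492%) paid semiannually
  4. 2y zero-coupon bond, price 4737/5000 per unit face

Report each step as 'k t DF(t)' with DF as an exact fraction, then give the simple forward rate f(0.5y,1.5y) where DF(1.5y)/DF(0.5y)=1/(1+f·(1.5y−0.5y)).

1 1/2 2483/2500
2 1 2449/2500
3 3/2 598/625
4 2 4737/5000
f(0.5y,1.5y) = ((2483/2500)/(598/625) − 1)/(1) = 7/184 ≈ 3.8043%

step 1 [0.5y] swap r/2=17/2483: DF=(1 − 17/2483·(0))/(1+17/2483) = 2483/2500 ≈ 0.993200
step 2 [1y] swap r/2=17/1644: DF=(1 − 17/1644·(0.993200))/(1+17/1644) = 2449/2500 ≈ 0.979600
step 3 [1.5y] swap r/2=27/1831: DF=(1 − 27/1831·(0.993200+0.979600))/(1+27/1831) = 598/625 ≈ 0.956800
step 4 [2y] zero: DF = P = 4737/5000 ≈ 0.947400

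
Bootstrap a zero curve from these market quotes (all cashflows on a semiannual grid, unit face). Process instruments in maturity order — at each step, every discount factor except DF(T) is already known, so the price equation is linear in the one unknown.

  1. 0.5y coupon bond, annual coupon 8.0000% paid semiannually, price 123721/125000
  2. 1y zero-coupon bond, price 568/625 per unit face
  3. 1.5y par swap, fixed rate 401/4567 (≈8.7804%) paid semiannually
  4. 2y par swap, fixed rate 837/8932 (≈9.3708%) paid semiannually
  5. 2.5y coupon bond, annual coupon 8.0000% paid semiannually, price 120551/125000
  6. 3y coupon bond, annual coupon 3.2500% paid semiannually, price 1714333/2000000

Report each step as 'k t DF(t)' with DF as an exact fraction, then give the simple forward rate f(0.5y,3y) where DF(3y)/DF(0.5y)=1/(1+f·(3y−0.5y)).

1 1/2 9517/10000
2 1 568/625
3 3/2 8797/10000
4 2 4163/5000
5 5/2 7899/10000
6 3 7737/10000
f(0.5y,3y) = ((9517/10000)/(7737/10000) − 1)/(5/2) = 712/7737 ≈ 9.2025%

step 1 [0.5y] bond c/2=1/25: DF=(123721/125000 − 1/25·(0))/(1+1/25) = 9517/10000 ≈ 0.951700
step 2 [1y] zero: DF = P = 568/625 ≈ 0.908800
step 3 [1.5y] swap r/2=401/9134: DF=(1 − 401/9134·(0.951700+0.908800))/(1+401/9134) = 8797/10000 ≈ 0.879700
step 4 [2y] swap r/2=837/17864: DF=(1 − 837/17864·(0.951700+0.908800+0.879700))/(1+837/17864) = 4163/5000 ≈ 0.832600
step 5 [2.5y] bond c/2=1/25: DF=(120551/125000 − 1/25·(0.951700+0.908800+0.879700+0.832600))/(1+1/25) = 7899/10000 ≈ 0.789900
step 6 [3y] bond c/2=13/800: DF=(1714333/2000000 − 13/800·(0.951700+0.908800+0.879700+0.832600+0.789900))/(1+13/800) = 7737/10000 ≈ 0.773700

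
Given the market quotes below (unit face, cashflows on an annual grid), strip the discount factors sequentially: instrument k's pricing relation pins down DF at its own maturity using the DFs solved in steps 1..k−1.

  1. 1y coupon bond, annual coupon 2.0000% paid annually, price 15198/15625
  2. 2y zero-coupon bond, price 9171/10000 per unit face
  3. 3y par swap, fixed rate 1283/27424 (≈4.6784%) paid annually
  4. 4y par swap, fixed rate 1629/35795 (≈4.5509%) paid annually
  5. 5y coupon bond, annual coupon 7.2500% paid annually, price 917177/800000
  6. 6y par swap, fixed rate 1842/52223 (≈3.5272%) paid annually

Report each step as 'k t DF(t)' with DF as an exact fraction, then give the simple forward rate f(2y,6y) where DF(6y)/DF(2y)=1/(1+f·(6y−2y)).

1 1 596/625
2 2 9171/10000
3 3 8717/10000
4 4 8371/10000
5 5 827/1000
6 6 4079/5000
f(2y,6y) = ((9171/10000)/(4079/5000) − 1)/(4) = 1013/32632 ≈ 3.1043%

step 1 [1y] bond c/1=1/50: DF=(15198/15625 − 1/50·(0))/(1+1/50) = 596/625 ≈ 0.953600
step 2 [2y] zero: DF = P = 9171/10000 ≈ 0.917100
step 3 [3y] swap r/1=1283/27424: DF=(1 − 1283/27424·(0.953600+0.917100))/(1+1283/27424) = 8717/10000 ≈ 0.871700
step 4 [4y] swap r/1=1629/35795: DF=(1 − 1629/35795·(0.953600+0.917100+0.871700))/(1+1629/35795) = 8371/10000 ≈ 0.837100
step 5 [5y] bond c/1=29/400: DF=(917177/800000 − 29/400·(0.953600+0.917100+0.871700+0.837100))/(1+29/400) = 827/1000 ≈ 0.827000
step 6 [6y] swap r/1=1842/52223: DF=(1 − 1842/52223·(0.953600+0.917100+0.871700+0.837100+0.827000))/(1+1842/52223) = 4079/5000 ≈ 0.815800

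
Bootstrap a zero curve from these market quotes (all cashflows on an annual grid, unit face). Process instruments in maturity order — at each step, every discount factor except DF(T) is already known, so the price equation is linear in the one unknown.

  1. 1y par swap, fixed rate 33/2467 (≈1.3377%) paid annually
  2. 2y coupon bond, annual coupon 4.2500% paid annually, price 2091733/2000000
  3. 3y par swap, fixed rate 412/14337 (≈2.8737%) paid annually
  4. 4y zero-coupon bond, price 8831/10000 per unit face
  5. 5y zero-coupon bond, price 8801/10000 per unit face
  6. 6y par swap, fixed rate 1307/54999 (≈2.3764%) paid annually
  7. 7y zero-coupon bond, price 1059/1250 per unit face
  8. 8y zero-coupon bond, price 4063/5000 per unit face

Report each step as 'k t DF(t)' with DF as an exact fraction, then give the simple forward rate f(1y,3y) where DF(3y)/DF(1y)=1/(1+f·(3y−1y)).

step 1 [1y] swap r/1=33/2467: DF=(1 − 33/2467·(0))/(1+33/2467) = 2467/2500 ≈ 0.986800
step 2 [2y] bond c/1=17/400: DF=(2091733/2000000 − 17/400·(0.986800))/(1+17/400) = 963/1000 ≈ 0.963000
step 3 [3y] swap r/1=412/14337: DF=(1 − 412/14337·(0.986800+0.963000))/(1+412/14337) = 1147/1250 ≈ 0.917600
step 4 [4y] zero: DF = P = 8831/10000 ≈ 0.883100
step 5 [5y] zero: DF = P = 8801/10000 ≈ 0.880100
step 6 [6y] swap r/1=1307/54999: DF=(1 − 1307/54999·(0.986800+0.963000+0.917600+0.883100+0.880100))/(1+1307/54999) = 8693/10000 ≈ 0.869300
step 7 [7y] zero: DF = P = 1059/1250 ≈ 0.847200
step 8 [8y] zero: DF = P = 4063/5000 ≈ 0.812600

1 1 2467/2500
2 2 963/1000
3 3 1147/1250
4 4 8831/10000
5 5 8801/10000
6 6 8693/10000
7 7 1059/1250
8 8 4063/5000
f(1y,3y) = ((2467/2500)/(1147/1250) − 1)/(2) = 173/4588 ≈ 3.7707%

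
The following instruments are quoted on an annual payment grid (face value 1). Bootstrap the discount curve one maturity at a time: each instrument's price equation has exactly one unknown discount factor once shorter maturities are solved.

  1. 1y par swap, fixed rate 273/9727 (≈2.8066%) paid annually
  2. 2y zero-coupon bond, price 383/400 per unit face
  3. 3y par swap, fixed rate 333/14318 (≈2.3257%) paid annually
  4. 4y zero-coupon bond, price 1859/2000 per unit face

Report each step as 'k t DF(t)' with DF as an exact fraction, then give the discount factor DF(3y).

step 1 [1y] swap r/1=273/9727: DF=(1 − 273/9727·(0))/(1+273/9727) = 9727/10000 ≈ 0.972700
step 2 [2y] zero: DF = P = 383/400 ≈ 0.957500
step 3 [3y] swap r/1=333/14318: DF=(1 − 333/14318·(0.972700+0.957500))/(1+333/14318) = 4667/5000 ≈ 0.933400
step 4 [4y] zero: DF = P = 1859/2000 ≈ 0.929500

1 1 9727/10000
2 2 383/400
3 3 4667/5000
4 4 1859/2000
DF(3y) = 4667/5000 ≈ 0.933400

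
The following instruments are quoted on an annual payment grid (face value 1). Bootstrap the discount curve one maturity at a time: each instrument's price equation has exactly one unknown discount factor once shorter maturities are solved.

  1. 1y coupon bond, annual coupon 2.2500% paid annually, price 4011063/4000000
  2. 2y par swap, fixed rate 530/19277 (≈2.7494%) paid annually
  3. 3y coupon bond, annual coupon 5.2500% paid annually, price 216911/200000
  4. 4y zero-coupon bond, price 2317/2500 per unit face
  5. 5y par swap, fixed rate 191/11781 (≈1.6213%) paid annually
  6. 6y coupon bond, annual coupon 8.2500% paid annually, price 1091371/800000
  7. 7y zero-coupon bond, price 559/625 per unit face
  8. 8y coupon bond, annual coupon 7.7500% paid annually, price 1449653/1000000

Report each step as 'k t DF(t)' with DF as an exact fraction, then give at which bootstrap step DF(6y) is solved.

step 1 [1y] bond c/1=9/400: DF=(4011063/4000000 − 9/400·(0))/(1+9/400) = 9807/10000 ≈ 0.980700
step 2 [2y] swap r/1=530/19277: DF=(1 − 530/19277·(0.980700))/(1+530/19277) = 947/1000 ≈ 0.947000
step 3 [3y] bond c/1=21/400: DF=(216911/200000 − 21/400·(0.980700+0.947000))/(1+21/400) = 9343/10000 ≈ 0.934300
step 4 [4y] zero: DF = P = 2317/2500 ≈ 0.926800
step 5 [5y] swap r/1=191/11781: DF=(1 − 191/11781·(0.980700+0.947000+0.934300+0.926800))/(1+191/11781) = 2309/2500 ≈ 0.923600
step 6 [6y] bond c/1=33/400: DF=(1091371/800000 − 33/400·(0.980700+0.947000+0.934300+0.926800+0.923600))/(1+33/400) = 9011/10000 ≈ 0.901100
step 7 [7y] zero: DF = P = 559/625 ≈ 0.894400
step 8 [8y] bond c/1=31/400: DF=(1449653/1000000 − 31/400·(0.980700+0.947000+0.934300+0.926800+0.923600+0.901100+0.894400))/(1+31/400) = 8773/10000 ≈ 0.877300

1 1 9807/10000
2 2 947/1000
3 3 9343/10000
4 4 2317/2500
5 5 2309/2500
6 6 9011/10000
7 7 559/625
8 8 8773/10000
DF(6y) is solved at step 6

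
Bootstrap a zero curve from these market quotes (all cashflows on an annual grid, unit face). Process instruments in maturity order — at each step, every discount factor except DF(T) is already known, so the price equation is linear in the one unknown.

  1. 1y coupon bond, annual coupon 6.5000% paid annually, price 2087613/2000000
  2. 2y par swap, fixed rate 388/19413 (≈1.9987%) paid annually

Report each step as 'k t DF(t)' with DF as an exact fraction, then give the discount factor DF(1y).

1 1 9801/10000
2 2 2403/2500
DF(1y) = 9801/10000 ≈ 0.980100

step 1 [1y] bond c/1=13/200: DF=(2087613/2000000 − 13/200·(0))/(1+13/200) = 9801/10000 ≈ 0.980100
step 2 [2y] swap r/1=388/19413: DF=(1 − 388/19413·(0.980100))/(1+388/19413) = 2403/2500 ≈ 0.961200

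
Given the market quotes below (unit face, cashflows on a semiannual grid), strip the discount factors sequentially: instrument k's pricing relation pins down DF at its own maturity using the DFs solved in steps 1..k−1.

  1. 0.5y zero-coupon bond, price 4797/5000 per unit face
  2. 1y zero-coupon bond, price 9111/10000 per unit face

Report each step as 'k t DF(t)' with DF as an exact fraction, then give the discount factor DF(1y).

1 1/2 4797/5000
2 1 9111/10000
DF(1y) = 9111/10000 ≈ 0.911100

step 1 [0.5y] zero: DF = P = 4797/5000 ≈ 0.959400
step 2 [1y] zero: DF = P = 9111/10000 ≈ 0.911100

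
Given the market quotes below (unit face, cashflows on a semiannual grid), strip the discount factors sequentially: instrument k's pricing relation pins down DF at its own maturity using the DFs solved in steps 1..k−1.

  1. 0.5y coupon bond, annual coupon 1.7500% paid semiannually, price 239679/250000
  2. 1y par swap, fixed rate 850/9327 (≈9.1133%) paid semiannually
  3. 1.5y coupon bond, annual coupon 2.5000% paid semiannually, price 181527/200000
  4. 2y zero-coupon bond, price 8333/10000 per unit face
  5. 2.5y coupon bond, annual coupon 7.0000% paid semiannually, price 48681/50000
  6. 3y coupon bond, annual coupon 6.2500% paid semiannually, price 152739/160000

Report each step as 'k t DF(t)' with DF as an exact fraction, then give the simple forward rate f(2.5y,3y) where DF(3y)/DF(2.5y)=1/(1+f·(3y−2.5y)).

step 1 [0.5y] bond c/2=7/800: DF=(239679/250000 − 7/800·(0))/(1+7/800) = 594/625 ≈ 0.950400
step 2 [1y] swap r/2=425/9327: DF=(1 − 425/9327·(0.950400))/(1+425/9327) = 183/200 ≈ 0.915000
step 3 [1.5y] bond c/2=1/80: DF=(181527/200000 − 1/80·(0.950400+0.915000))/(1+1/80) = 4367/5000 ≈ 0.873400
step 4 [2y] zero: DF = P = 8333/10000 ≈ 0.833300
step 5 [2.5y] bond c/2=7/200: DF=(48681/50000 − 7/200·(0.950400+0.915000+0.873400+0.833300))/(1+7/200) = 8199/10000 ≈ 0.819900
step 6 [3y] bond c/2=1/32: DF=(152739/160000 − 1/32·(0.950400+0.915000+0.873400+0.833300+0.819900))/(1+1/32) = 3963/5000 ≈ 0.792600

1 1/2 594/625
2 1 183/200
3 3/2 4367/5000
4 2 8333/10000
5 5/2 8199/10000
6 3 3963/5000
f(2.5y,3y) = ((8199/10000)/(3963/5000) − 1)/(1/2) = 91/1321 ≈ 6.8887%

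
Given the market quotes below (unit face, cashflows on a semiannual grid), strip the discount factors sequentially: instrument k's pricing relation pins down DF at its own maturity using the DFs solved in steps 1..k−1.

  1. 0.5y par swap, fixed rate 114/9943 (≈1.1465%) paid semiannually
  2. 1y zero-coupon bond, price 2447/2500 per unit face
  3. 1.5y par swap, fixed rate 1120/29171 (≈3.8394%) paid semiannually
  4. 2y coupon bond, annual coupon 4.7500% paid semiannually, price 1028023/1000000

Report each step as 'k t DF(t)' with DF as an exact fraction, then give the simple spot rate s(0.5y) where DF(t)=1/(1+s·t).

step 1 [0.5y] swap r/2=57/9943: DF=(1 − 57/9943·(0))/(1+57/9943) = 9943/10000 ≈ 0.994300
step 2 [1y] zero: DF = P = 2447/2500 ≈ 0.978800
step 3 [1.5y] swap r/2=560/29171: DF=(1 − 560/29171·(0.994300+0.978800))/(1+560/29171) = 118/125 ≈ 0.944000
step 4 [2y] bond c/2=19/800: DF=(1028023/1000000 − 19/800·(0.994300+0.978800+0.944000))/(1+19/800) = 1873/2000 ≈ 0.936500

1 1/2 9943/10000
2 1 2447/2500
3 3/2 118/125
4 2 1873/2000
s(0.5y) = (1/(9943/10000) − 1)/(1/2) = 114/9943 ≈ 1.1465%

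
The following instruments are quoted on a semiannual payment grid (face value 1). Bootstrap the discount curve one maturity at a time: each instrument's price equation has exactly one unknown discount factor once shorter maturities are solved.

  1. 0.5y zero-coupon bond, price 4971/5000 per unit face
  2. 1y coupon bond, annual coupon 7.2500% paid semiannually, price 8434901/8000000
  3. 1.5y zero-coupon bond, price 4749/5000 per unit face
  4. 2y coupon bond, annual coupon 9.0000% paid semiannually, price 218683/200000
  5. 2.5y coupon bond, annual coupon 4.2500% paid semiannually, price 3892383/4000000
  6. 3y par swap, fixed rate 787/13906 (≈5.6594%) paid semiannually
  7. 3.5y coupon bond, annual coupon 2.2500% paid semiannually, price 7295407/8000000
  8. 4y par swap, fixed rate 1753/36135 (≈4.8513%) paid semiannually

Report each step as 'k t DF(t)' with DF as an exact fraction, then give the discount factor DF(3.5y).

step 1 [0.5y] zero: DF = P = 4971/5000 ≈ 0.994200
step 2 [1y] bond c/2=29/800: DF=(8434901/8000000 − 29/800·(0.994200))/(1+29/800) = 9827/10000 ≈ 0.982700
step 3 [1.5y] zero: DF = P = 4749/5000 ≈ 0.949800
step 4 [2y] bond c/2=9/200: DF=(218683/200000 − 9/200·(0.994200+0.982700+0.949800))/(1+9/200) = 9203/10000 ≈ 0.920300
step 5 [2.5y] bond c/2=17/800: DF=(3892383/4000000 − 17/800·(0.994200+0.982700+0.949800+0.920300))/(1+17/800) = 1091/1250 ≈ 0.872800
step 6 [3y] swap r/2=787/27812: DF=(1 − 787/27812·(0.994200+0.982700+0.949800+0.920300+0.872800))/(1+787/27812) = 4213/5000 ≈ 0.842600
step 7 [3.5y] bond c/2=9/800: DF=(7295407/8000000 − 9/800·(0.994200+0.982700+0.949800+0.920300+0.872800+0.842600))/(1+9/800) = 8399/10000 ≈ 0.839900
step 8 [4y] swap r/2=1753/72270: DF=(1 − 1753/72270·(0.994200+0.982700+0.949800+0.920300+0.872800+0.842600+0.839900))/(1+1753/72270) = 8247/10000 ≈ 0.824700

1 1/2 4971/5000
2 1 9827/10000
3 3/2 4749/5000
4 2 9203/10000
5 5/2 1091/1250
6 3 4213/5000
7 7/2 8399/10000
8 4 8247/10000
DF(3.5y) = 8399/10000 ≈ 0.839900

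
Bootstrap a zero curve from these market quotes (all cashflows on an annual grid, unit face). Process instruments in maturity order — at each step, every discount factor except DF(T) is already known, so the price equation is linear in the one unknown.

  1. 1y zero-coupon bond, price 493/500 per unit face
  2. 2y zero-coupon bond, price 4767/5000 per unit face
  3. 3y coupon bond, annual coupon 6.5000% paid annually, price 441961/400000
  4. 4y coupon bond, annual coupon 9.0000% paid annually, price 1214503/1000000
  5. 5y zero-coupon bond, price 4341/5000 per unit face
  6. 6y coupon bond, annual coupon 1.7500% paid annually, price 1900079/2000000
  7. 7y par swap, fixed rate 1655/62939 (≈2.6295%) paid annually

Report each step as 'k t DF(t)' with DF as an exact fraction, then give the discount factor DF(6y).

1 1 493/500
2 2 4767/5000
3 3 9191/10000
4 4 4391/5000
5 5 4341/5000
6 6 1709/2000
7 7 1669/2000
DF(6y) = 1709/2000 ≈ 0.854500

step 1 [1y] zero: DF = P = 493/500 ≈ 0.986000
step 2 [2y] zero: DF = P = 4767/5000 ≈ 0.953400
step 3 [3y] bond c/1=13/200: DF=(441961/400000 − 13/200·(0.986000+0.953400))/(1+13/200) = 9191/10000 ≈ 0.919100
step 4 [4y] bond c/1=9/100: DF=(1214503/1000000 − 9/100·(0.986000+0.953400+0.919100))/(1+9/100) = 4391/5000 ≈ 0.878200
step 5 [5y] zero: DF = P = 4341/5000 ≈ 0.868200
step 6 [6y] bond c/1=7/400: DF=(1900079/2000000 − 7/400·(0.986000+0.953400+0.919100+0.878200+0.868200))/(1+7/400) = 1709/2000 ≈ 0.854500
step 7 [7y] swap r/1=1655/62939: DF=(1 − 1655/62939·(0.986000+0.953400+0.919100+0.878200+0.868200+0.854500))/(1+1655/62939) = 1669/2000 ≈ 0.834500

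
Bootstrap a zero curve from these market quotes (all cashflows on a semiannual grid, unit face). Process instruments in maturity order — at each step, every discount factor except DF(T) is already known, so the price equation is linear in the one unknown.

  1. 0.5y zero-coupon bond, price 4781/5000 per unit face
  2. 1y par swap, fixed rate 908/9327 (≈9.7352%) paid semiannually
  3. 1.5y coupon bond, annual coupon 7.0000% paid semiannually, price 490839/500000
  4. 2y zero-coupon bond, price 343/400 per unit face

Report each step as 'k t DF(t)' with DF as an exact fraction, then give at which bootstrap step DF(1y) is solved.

1 1/2 4781/5000
2 1 2273/2500
3 3/2 4427/5000
4 2 343/400
DF(1y) is solved at step 2

step 1 [0.5y] zero: DF = P = 4781/5000 ≈ 0.956200
step 2 [1y] swap r/2=454/9327: DF=(1 − 454/9327·(0.956200))/(1+454/9327) = 2273/2500 ≈ 0.909200
step 3 [1.5y] bond c/2=7/200: DF=(490839/500000 − 7/200·(0.956200+0.909200))/(1+7/200) = 4427/5000 ≈ 0.885400
step 4 [2y] zero: DF = P = 343/400 ≈ 0.857500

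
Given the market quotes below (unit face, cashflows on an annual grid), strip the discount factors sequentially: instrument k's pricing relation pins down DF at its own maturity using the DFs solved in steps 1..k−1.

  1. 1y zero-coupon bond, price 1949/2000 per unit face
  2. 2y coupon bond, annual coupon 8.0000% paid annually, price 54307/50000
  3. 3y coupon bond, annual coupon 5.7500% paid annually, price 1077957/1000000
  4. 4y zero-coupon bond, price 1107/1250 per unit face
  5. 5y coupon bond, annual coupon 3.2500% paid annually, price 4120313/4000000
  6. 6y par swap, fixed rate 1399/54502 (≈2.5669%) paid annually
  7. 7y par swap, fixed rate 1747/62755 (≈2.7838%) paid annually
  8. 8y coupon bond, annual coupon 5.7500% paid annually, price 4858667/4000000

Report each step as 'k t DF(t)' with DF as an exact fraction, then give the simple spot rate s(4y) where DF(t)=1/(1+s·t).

1 1 1949/2000
2 2 1867/2000
3 3 2289/2500
4 4 1107/1250
5 5 8809/10000
6 6 8601/10000
7 7 8253/10000
8 8 4037/5000
s(4y) = (1/(1107/1250) − 1)/(4) = 143/4428 ≈ 3.2294%

step 1 [1y] zero: DF = P = 1949/2000 ≈ 0.974500
step 2 [2y] bond c/1=2/25: DF=(54307/50000 − 2/25·(0.974500))/(1+2/25) = 1867/2000 ≈ 0.933500
step 3 [3y] bond c/1=23/400: DF=(1077957/1000000 − 23/400·(0.974500+0.933500))/(1+23/400) = 2289/2500 ≈ 0.915600
step 4 [4y] zero: DF = P = 1107/1250 ≈ 0.885600
step 5 [5y] bond c/1=13/400: DF=(4120313/4000000 − 13/400·(0.974500+0.933500+0.915600+0.885600))/(1+13/400) = 8809/10000 ≈ 0.880900
step 6 [6y] swap r/1=1399/54502: DF=(1 − 1399/54502·(0.974500+0.933500+0.915600+0.885600+0.880900))/(1+1399/54502) = 8601/10000 ≈ 0.860100
step 7 [7y] swap r/1=1747/62755: DF=(1 − 1747/62755·(0.974500+0.933500+0.915600+0.885600+0.880900+0.860100))/(1+1747/62755) = 8253/10000 ≈ 0.825300
step 8 [8y] bond c/1=23/400: DF=(4858667/4000000 − 23/400·(0.974500+0.933500+0.915600+0.885600+0.880900+0.860100+0.825300))/(1+23/400) = 4037/5000 ≈ 0.807400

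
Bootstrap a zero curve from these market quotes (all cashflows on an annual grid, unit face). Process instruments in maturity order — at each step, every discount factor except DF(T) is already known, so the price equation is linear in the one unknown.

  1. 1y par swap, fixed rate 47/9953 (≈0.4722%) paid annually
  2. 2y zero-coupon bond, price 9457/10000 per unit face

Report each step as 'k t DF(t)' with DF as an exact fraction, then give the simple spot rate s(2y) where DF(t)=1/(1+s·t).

step 1 [1y] swap r/1=47/9953: DF=(1 − 47/9953·(0))/(1+47/9953) = 9953/10000 ≈ 0.995300
step 2 [2y] zero: DF = P = 9457/10000 ≈ 0.945700

1 1 9953/10000
2 2 9457/10000
s(2y) = (1/(9457/10000) − 1)/(2) = 543/18914 ≈ 2.8709%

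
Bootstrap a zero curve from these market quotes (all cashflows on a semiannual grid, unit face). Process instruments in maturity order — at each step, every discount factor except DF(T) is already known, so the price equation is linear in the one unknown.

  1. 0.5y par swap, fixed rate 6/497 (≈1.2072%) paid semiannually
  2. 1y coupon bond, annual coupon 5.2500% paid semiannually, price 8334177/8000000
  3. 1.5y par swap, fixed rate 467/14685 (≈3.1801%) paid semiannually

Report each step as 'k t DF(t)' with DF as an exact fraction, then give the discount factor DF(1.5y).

1 1/2 497/500
2 1 9897/10000
3 3/2 9533/10000
DF(1.5y) = 9533/10000 ≈ 0.953300

step 1 [0.5y] swap r/2=3/497: DF=(1 − 3/497·(0))/(1+3/497) = 497/500 ≈ 0.994000
step 2 [1y] bond c/2=21/800: DF=(8334177/8000000 − 21/800·(0.994000))/(1+21/800) = 9897/10000 ≈ 0.989700
step 3 [1.5y] swap r/2=467/29370: DF=(1 − 467/29370·(0.994000+0.989700))/(1+467/29370) = 9533/10000 ≈ 0.953300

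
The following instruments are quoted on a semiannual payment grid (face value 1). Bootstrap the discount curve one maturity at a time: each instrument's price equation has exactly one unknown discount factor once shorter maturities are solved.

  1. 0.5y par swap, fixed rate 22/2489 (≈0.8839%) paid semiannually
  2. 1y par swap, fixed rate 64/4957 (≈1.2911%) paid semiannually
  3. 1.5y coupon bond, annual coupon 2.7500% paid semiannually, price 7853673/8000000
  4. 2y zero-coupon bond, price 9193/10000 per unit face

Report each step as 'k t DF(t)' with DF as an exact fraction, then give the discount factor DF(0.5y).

step 1 [0.5y] swap r/2=11/2489: DF=(1 − 11/2489·(0))/(1+11/2489) = 2489/2500 ≈ 0.995600
step 2 [1y] swap r/2=32/4957: DF=(1 − 32/4957·(0.995600))/(1+32/4957) = 617/625 ≈ 0.987200
step 3 [1.5y] bond c/2=11/800: DF=(7853673/8000000 − 11/800·(0.995600+0.987200))/(1+11/800) = 1883/2000 ≈ 0.941500
step 4 [2y] zero: DF = P = 9193/10000 ≈ 0.919300

1 1/2 2489/2500
2 1 617/625
3 3/2 1883/2000
4 2 9193/10000
DF(0.5y) = 2489/2500 ≈ 0.995600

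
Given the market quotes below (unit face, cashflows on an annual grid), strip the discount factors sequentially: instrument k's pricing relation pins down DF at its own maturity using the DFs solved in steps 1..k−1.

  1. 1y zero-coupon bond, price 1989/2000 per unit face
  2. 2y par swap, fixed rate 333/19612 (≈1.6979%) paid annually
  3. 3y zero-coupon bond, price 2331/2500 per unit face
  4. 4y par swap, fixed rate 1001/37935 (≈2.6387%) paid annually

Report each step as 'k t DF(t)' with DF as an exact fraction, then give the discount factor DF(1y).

1 1 1989/2000
2 2 9667/10000
3 3 2331/2500
4 4 8999/10000
DF(1y) = 1989/2000 ≈ 0.994500

step 1 [1y] zero: DF = P = 1989/2000 ≈ 0.994500
step 2 [2y] swap r/1=333/19612: DF=(1 − 333/19612·(0.994500))/(1+333/19612) = 9667/10000 ≈ 0.966700
step 3 [3y] zero: DF = P = 2331/2500 ≈ 0.932400
step 4 [4y] swap r/1=1001/37935: DF=(1 − 1001/37935·(0.994500+0.966700+0.932400))/(1+1001/37935) = 8999/10000 ≈ 0.899900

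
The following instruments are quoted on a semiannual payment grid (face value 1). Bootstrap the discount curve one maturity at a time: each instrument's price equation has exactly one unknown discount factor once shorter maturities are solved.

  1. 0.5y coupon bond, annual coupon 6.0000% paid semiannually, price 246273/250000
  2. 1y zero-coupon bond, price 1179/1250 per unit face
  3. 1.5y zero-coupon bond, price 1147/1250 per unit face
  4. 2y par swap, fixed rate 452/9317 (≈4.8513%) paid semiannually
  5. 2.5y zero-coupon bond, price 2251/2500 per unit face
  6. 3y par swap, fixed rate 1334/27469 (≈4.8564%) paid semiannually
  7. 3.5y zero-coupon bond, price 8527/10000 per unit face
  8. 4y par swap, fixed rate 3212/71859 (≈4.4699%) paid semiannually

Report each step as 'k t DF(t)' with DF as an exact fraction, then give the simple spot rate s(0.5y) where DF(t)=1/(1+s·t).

step 1 [0.5y] bond c/2=3/100: DF=(246273/250000 − 3/100·(0))/(1+3/100) = 2391/2500 ≈ 0.956400
step 2 [1y] zero: DF = P = 1179/1250 ≈ 0.943200
step 3 [1.5y] zero: DF = P = 1147/1250 ≈ 0.917600
step 4 [2y] swap r/2=226/9317: DF=(1 − 226/9317·(0.956400+0.943200+0.917600))/(1+226/9317) = 1137/1250 ≈ 0.909600
step 5 [2.5y] zero: DF = P = 2251/2500 ≈ 0.900400
step 6 [3y] swap r/2=667/27469: DF=(1 − 667/27469·(0.956400+0.943200+0.917600+0.909600+0.900400))/(1+667/27469) = 4333/5000 ≈ 0.866600
step 7 [3.5y] zero: DF = P = 8527/10000 ≈ 0.852700
step 8 [4y] swap r/2=1606/71859: DF=(1 − 1606/71859·(0.956400+0.943200+0.917600+0.909600+0.900400+0.866600+0.852700))/(1+1606/71859) = 4197/5000 ≈ 0.839400

1 1/2 2391/2500
2 1 1179/1250
3 3/2 1147/1250
4 2 1137/1250
5 5/2 2251/2500
6 3 4333/5000
7 7/2 8527/10000
8 4 4197/5000
s(0.5y) = (1/(2391/2500) − 1)/(1/2) = 218/2391 ≈ 9.1175%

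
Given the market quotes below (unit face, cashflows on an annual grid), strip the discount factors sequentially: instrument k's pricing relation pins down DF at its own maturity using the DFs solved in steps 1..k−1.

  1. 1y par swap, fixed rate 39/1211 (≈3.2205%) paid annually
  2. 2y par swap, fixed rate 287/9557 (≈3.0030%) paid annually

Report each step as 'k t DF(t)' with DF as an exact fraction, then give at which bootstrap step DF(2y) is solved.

1 1 1211/1250
2 2 4713/5000
DF(2y) is solved at step 2

step 1 [1y] swap r/1=39/1211: DF=(1 − 39/1211·(0))/(1+39/1211) = 1211/1250 ≈ 0.968800
step 2 [2y] swap r/1=287/9557: DF=(1 − 287/9557·(0.968800))/(1+287/9557) = 4713/5000 ≈ 0.942600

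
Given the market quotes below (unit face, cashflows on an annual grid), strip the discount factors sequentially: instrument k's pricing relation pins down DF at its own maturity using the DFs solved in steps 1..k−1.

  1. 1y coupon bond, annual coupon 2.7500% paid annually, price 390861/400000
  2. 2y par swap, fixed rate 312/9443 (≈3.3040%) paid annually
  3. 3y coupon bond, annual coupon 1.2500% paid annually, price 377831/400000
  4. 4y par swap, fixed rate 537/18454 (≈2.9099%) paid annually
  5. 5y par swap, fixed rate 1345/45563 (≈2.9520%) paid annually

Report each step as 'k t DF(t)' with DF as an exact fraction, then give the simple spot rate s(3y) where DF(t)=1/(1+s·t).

step 1 [1y] bond c/1=11/400: DF=(390861/400000 − 11/400·(0))/(1+11/400) = 951/1000 ≈ 0.951000
step 2 [2y] swap r/1=312/9443: DF=(1 − 312/9443·(0.951000))/(1+312/9443) = 586/625 ≈ 0.937600
step 3 [3y] bond c/1=1/80: DF=(377831/400000 − 1/80·(0.951000+0.937600))/(1+1/80) = 1137/1250 ≈ 0.909600
step 4 [4y] swap r/1=537/18454: DF=(1 − 537/18454·(0.951000+0.937600+0.909600))/(1+537/18454) = 4463/5000 ≈ 0.892600
step 5 [5y] swap r/1=1345/45563: DF=(1 − 1345/45563·(0.951000+0.937600+0.909600+0.892600))/(1+1345/45563) = 1731/2000 ≈ 0.865500

1 1 951/1000
2 2 586/625
3 3 1137/1250
4 4 4463/5000
5 5 1731/2000
s(3y) = (1/(1137/1250) − 1)/(3) = 113/3411 ≈ 3.3128%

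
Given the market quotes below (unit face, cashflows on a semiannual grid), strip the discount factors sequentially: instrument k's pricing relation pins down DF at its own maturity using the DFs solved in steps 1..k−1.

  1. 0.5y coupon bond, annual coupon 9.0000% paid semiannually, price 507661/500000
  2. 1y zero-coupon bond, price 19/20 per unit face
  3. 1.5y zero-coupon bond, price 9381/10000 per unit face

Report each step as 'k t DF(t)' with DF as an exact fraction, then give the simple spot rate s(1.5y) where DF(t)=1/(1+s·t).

1 1/2 2429/2500
2 1 19/20
3 3/2 9381/10000
s(1.5y) = (1/(9381/10000) − 1)/(3/2) = 1238/28143 ≈ 4.3990%

step 1 [0.5y] bond c/2=9/200: DF=(507661/500000 − 9/200·(0))/(1+9/200) = 2429/2500 ≈ 0.971600
step 2 [1y] zero: DF = P = 19/20 ≈ 0.950000
step 3 [1.5y] zero: DF = P = 9381/10000 ≈ 0.938100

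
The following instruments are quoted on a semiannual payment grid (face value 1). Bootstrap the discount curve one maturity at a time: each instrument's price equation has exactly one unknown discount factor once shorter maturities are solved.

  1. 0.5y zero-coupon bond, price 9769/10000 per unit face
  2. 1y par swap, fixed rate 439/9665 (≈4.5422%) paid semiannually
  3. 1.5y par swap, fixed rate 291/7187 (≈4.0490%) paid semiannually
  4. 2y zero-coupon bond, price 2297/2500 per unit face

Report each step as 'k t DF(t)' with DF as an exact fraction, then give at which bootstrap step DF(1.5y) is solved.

1 1/2 9769/10000
2 1 9561/10000
3 3/2 4709/5000
4 2 2297/2500
DF(1.5y) is solved at step 3

step 1 [0.5y] zero: DF = P = 9769/10000 ≈ 0.976900
step 2 [1y] swap r/2=439/19330: DF=(1 − 439/19330·(0.976900))/(1+439/19330) = 9561/10000 ≈ 0.956100
step 3 [1.5y] swap r/2=291/14374: DF=(1 − 291/14374·(0.976900+0.956100))/(1+291/14374) = 4709/5000 ≈ 0.941800
step 4 [2y] zero: DF = P = 2297/2500 ≈ 0.918800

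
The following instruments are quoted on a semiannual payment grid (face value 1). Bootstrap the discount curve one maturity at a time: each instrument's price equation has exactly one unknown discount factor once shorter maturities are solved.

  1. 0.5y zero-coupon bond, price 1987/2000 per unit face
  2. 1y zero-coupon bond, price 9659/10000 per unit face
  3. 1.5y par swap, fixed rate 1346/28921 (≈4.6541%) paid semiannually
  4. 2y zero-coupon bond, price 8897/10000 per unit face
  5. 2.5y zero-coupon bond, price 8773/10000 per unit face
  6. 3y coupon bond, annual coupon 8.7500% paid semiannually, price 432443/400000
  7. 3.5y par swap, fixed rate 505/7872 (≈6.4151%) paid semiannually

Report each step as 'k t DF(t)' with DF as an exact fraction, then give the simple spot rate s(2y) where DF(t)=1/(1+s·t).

step 1 [0.5y] zero: DF = P = 1987/2000 ≈ 0.993500
step 2 [1y] zero: DF = P = 9659/10000 ≈ 0.965900
step 3 [1.5y] swap r/2=673/28921: DF=(1 − 673/28921·(0.993500+0.965900))/(1+673/28921) = 9327/10000 ≈ 0.932700
step 4 [2y] zero: DF = P = 8897/10000 ≈ 0.889700
step 5 [2.5y] zero: DF = P = 8773/10000 ≈ 0.877300
step 6 [3y] bond c/2=7/160: DF=(432443/400000 − 7/160·(0.993500+0.965900+0.932700+0.889700+0.877300))/(1+7/160) = 1681/2000 ≈ 0.840500
step 7 [3.5y] swap r/2=505/15744: DF=(1 − 505/15744·(0.993500+0.965900+0.932700+0.889700+0.877300+0.840500))/(1+505/15744) = 399/500 ≈ 0.798000

1 1/2 1987/2000
2 1 9659/10000
3 3/2 9327/10000
4 2 8897/10000
5 5/2 8773/10000
6 3 1681/2000
7 7/2 399/500
s(2y) = (1/(8897/10000) − 1)/(2) = 1103/17794 ≈ 6.1987%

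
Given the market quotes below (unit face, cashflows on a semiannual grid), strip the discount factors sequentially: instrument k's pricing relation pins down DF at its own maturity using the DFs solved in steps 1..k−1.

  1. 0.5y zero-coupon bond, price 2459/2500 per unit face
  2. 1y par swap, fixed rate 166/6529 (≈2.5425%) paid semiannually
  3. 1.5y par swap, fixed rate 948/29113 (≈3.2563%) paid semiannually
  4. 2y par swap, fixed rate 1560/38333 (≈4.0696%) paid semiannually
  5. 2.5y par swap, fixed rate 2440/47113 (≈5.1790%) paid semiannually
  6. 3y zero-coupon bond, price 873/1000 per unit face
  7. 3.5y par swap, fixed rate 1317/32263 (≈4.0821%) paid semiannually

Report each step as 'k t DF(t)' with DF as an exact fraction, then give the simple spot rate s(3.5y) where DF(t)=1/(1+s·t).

step 1 [0.5y] zero: DF = P = 2459/2500 ≈ 0.983600
step 2 [1y] swap r/2=83/6529: DF=(1 − 83/6529·(0.983600))/(1+83/6529) = 9751/10000 ≈ 0.975100
step 3 [1.5y] swap r/2=474/29113: DF=(1 − 474/29113·(0.983600+0.975100))/(1+474/29113) = 4763/5000 ≈ 0.952600
step 4 [2y] swap r/2=780/38333: DF=(1 − 780/38333·(0.983600+0.975100+0.952600))/(1+780/38333) = 461/500 ≈ 0.922000
step 5 [2.5y] swap r/2=1220/47113: DF=(1 − 1220/47113·(0.983600+0.975100+0.952600+0.922000))/(1+1220/47113) = 439/500 ≈ 0.878000
step 6 [3y] zero: DF = P = 873/1000 ≈ 0.873000
step 7 [3.5y] swap r/2=1317/64526: DF=(1 − 1317/64526·(0.983600+0.975100+0.952600+0.922000+0.878000+0.873000))/(1+1317/64526) = 8683/10000 ≈ 0.868300

1 1/2 2459/2500
2 1 9751/10000
3 3/2 4763/5000
4 2 461/500
5 5/2 439/500
6 3 873/1000
7 7/2 8683/10000
s(3.5y) = (1/(8683/10000) − 1)/(7/2) = 2634/60781 ≈ 4.3336%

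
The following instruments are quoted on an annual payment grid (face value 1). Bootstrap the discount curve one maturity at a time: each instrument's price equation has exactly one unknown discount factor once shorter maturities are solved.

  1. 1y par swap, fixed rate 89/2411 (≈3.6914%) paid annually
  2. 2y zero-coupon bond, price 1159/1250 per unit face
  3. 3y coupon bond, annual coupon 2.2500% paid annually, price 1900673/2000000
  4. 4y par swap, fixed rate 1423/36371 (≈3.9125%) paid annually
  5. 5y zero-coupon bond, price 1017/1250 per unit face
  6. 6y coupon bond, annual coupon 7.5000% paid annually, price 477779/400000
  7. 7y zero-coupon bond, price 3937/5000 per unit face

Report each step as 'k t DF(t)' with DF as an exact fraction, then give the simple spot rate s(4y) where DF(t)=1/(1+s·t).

step 1 [1y] swap r/1=89/2411: DF=(1 − 89/2411·(0))/(1+89/2411) = 2411/2500 ≈ 0.964400
step 2 [2y] zero: DF = P = 1159/1250 ≈ 0.927200
step 3 [3y] bond c/1=9/400: DF=(1900673/2000000 − 9/400·(0.964400+0.927200))/(1+9/400) = 4439/5000 ≈ 0.887800
step 4 [4y] swap r/1=1423/36371: DF=(1 − 1423/36371·(0.964400+0.927200+0.887800))/(1+1423/36371) = 8577/10000 ≈ 0.857700
step 5 [5y] zero: DF = P = 1017/1250 ≈ 0.813600
step 6 [6y] bond c/1=3/40: DF=(477779/400000 − 3/40·(0.964400+0.927200+0.887800+0.857700+0.813600))/(1+3/40) = 4003/5000 ≈ 0.800600
step 7 [7y] zero: DF = P = 3937/5000 ≈ 0.787400

1 1 2411/2500
2 2 1159/1250
3 3 4439/5000
4 4 8577/10000
5 5 1017/1250
6 6 4003/5000
7 7 3937/5000
s(4y) = (1/(8577/10000) − 1)/(4) = 1423/34308 ≈ 4.1477%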